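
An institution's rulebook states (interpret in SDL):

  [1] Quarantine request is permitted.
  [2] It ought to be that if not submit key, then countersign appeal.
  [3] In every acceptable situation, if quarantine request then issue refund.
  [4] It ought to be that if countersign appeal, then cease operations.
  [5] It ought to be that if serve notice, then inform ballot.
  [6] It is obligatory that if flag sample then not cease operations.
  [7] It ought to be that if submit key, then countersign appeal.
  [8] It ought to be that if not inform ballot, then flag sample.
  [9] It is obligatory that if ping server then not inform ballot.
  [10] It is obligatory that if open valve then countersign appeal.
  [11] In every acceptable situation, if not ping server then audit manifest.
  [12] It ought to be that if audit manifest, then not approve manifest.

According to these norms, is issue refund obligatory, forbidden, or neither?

Neither

Premise 3 is O(quarantine_request → issue_refund), but O(quarantine_request) is not derivable from the premises (the permission P(quarantine_request) asserts only ¬O(¬quarantine_request), not O(quarantine_request)), so it does not yield O(issue_refund).
No premise or chain of K-axiom applications forces O(issue_refund), and none forces O(¬issue_refund). So issue_refund is neither obligatory nor forbidden under these norms.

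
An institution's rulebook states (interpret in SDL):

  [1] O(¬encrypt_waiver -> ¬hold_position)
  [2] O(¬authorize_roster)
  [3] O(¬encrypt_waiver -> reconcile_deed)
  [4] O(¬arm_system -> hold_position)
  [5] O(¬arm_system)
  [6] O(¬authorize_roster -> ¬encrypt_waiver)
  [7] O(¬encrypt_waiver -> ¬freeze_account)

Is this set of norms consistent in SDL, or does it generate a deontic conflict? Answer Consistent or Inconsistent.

Inconsistent

Premise 5 states O(¬arm_system) outright.
Premise 4 is O(¬arm_system -> hold_position); since O(¬arm_system), deontic closure gives O(hold_position).
The contrapositive of premise 1 (O(¬encrypt_waiver -> ¬hold_position)) is O(hold_position -> encrypt_waiver), and O(hold_position) is already established, so O(encrypt_waiver).
Premise 6 is O(¬authorize_roster -> ¬encrypt_waiver); contrapositively O(encrypt_waiver -> authorize_roster). Since O(encrypt_waiver) holds, K gives O(authorize_roster).
Yet premise 2 states O(¬authorize_roster).
We now have both O(authorize_roster) and O(¬authorize_roster) — authorize_roster is simultaneously obligatory and forbidden, violating the D-axiom.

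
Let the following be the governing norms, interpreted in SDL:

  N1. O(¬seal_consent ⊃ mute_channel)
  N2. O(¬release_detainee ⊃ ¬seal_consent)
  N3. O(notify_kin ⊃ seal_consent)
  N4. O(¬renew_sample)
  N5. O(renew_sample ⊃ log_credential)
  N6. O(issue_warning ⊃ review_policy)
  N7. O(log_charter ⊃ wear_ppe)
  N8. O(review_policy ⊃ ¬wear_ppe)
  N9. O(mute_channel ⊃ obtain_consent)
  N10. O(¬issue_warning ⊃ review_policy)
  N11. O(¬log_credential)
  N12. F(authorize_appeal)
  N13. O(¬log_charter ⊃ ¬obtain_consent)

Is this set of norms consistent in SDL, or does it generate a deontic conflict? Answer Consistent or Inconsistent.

Premise 5 is O(renew_sample ⊃ log_credential), but O(renew_sample) is not derivable from the premises, so it does not yield O(log_credential).
So O(log_credential) is not derivable, and the apparent clash with O(¬log_credential) does not arise.
A world satisfying every obligation exists (e.g. authorize_appeal=false, issue_warning=false, log_charter=false, log_credential=false, mute_channel=false, notify_kin=false, obtain_consent=false, release_detainee=true, renew_sample=false, review_policy=true, seal_consent=true, wear_ppe=false); no atom is both obligatory and forbidden, so the set is consistent.

Consistent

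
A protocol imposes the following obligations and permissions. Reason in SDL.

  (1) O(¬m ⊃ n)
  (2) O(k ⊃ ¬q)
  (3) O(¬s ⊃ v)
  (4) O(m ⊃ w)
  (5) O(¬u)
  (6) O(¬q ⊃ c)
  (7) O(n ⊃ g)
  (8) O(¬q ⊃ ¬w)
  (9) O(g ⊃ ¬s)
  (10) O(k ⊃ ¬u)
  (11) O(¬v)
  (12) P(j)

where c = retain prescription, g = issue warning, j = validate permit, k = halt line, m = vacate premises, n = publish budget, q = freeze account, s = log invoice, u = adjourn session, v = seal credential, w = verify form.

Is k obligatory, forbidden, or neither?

Forbidden

From premise 11 we have O(¬v).
Premise 3 is O(¬s ⊃ v); contrapositively O(¬v ⊃ s). Since O(¬v) holds, K gives O(s).
The contrapositive of premise 9 (O(g ⊃ ¬s)) is O(s ⊃ ¬g), and O(s) is already established, so O(¬g).
Premise 7, O(n ⊃ g), contraposes to O(¬g ⊃ ¬n); with O(¬g) we get O(¬n).
The contrapositive of premise 1 (O(¬m ⊃ n)) is O(¬n ⊃ m), and O(¬n) is already established, so O(m).
With premise 4, O(m ⊃ w), the K-axiom yields O(w).
The contrapositive of premise 8 (O(¬q ⊃ ¬w)) is O(w ⊃ q), and O(w) is already established, so O(q).
Premise 2 is O(k ⊃ ¬q); contrapositively O(q ⊃ ¬k). Since O(q) holds, K gives O(¬k).
Premises 5, 6, 10, 12 do not contribute to this derivation.
Thus O(¬k), which is F(k): k is forbidden.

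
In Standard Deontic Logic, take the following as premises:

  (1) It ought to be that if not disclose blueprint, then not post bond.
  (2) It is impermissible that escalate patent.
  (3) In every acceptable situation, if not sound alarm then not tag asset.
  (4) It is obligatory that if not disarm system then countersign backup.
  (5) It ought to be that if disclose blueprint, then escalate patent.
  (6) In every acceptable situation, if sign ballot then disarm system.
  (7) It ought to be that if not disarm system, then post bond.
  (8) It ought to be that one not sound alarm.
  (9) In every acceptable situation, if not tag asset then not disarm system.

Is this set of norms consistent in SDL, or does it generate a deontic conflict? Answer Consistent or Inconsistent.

Premise 2, F(escalate_patent), is equivalent to O(¬escalate_patent).
Premise 5 is O(disclose_blueprint → escalate_patent); contrapositively O(¬escalate_patent → ¬disclose_blueprint). Since O(¬escalate_patent) holds, K gives O(¬disclose_blueprint).
From O(¬disclose_blueprint) and premise 1, O(¬disclose_blueprint → ¬post_bond), we obtain O(¬post_bond).
The contrapositive of premise 7 (O(¬disarm_system → post_bond)) is O(¬post_bond → disarm_system), and O(¬post_bond) is already established, so O(disarm_system).
Premise 9 is O(¬tag_asset → ¬disarm_system); contrapositively O(disarm_system → tag_asset). Since O(disarm_system) holds, K gives O(tag_asset).
Premise 3 is O(¬sound_alarm → ¬tag_asset); contrapositively O(tag_asset → sound_alarm). Since O(tag_asset) holds, K gives O(sound_alarm).
However, premise 8 gives O(¬sound_alarm).
We now have both O(sound_alarm) and O(¬sound_alarm) — sound_alarm is simultaneously obligatory and forbidden, violating the D-axiom.

Inconsistent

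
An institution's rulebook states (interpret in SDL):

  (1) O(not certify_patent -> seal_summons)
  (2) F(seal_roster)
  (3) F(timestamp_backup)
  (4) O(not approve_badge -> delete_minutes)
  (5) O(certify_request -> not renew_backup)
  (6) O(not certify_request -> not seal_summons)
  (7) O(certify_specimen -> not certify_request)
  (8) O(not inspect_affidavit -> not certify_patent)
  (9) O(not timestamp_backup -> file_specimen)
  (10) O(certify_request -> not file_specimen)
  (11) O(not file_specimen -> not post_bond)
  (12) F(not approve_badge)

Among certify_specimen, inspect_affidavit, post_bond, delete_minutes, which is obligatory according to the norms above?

Premise 3, F(timestamp_backup), is equivalent to O(not timestamp_backup).
Applying K to premise 9 (O(not timestamp_backup -> file_specimen)) and O(not timestamp_backup) yields O(file_specimen).
Premise 10 is O(certify_request -> not file_specimen); contrapositively O(file_specimen -> not certify_request). Since O(file_specimen) holds, K gives O(not certify_request).
Premise 6 is O(not certify_request -> not seal_summons); since O(not certify_request), deontic closure gives O(not seal_summons).
Premise 1 is O(not certify_patent -> seal_summons); contrapositively O(not seal_summons -> certify_patent). Since O(not seal_summons) holds, K gives O(certify_patent).
Premise 8 is O(not inspect_affidavit -> not certify_patent); contrapositively O(certify_patent -> inspect_affidavit). Since O(certify_patent) holds, K gives O(inspect_affidavit).
So O(inspect_affidavit) holds — inspect_affidavit is obligatory. None of the other listed options is made obligatory by any chain of premises.

inspect_affidavit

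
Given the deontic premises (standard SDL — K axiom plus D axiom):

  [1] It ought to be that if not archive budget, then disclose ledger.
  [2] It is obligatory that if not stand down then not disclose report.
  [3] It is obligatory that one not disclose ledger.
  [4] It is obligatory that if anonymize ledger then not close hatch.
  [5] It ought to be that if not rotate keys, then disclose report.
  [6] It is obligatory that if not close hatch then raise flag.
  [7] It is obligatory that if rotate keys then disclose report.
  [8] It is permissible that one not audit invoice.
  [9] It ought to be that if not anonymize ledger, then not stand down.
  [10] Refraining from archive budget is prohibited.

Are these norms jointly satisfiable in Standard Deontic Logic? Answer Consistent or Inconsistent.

Premise 1 is O(¬archive_budget → disclose_ledger), but O(¬archive_budget) is not derivable from the premises, so it does not yield O(disclose_ledger).
So O(disclose_ledger) is not derivable, and the apparent clash with O(¬disclose_ledger) does not arise.
A world satisfying every obligation exists (e.g. anonymize_ledger=true, archive_budget=true, audit_invoice=false, close_hatch=false, disclose_ledger=false, disclose_report=true, raise_flag=true, rotate_keys=false, stand_down=true); no atom is both obligatory and forbidden, so the set is consistent.

Consistent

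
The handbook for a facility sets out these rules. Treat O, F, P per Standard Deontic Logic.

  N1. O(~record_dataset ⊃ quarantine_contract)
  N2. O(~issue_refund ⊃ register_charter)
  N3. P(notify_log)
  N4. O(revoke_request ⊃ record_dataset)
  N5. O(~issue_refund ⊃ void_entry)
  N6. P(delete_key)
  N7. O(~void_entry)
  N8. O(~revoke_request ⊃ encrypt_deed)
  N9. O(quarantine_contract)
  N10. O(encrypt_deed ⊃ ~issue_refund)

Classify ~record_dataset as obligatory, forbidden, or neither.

Premise 7 gives O(~void_entry).
Premise 5, O(~issue_refund ⊃ void_entry), contraposes to O(~void_entry ⊃ issue_refund); with O(~void_entry) we get O(issue_refund).
Premise 10 is O(encrypt_deed ⊃ ~issue_refund); contrapositively O(issue_refund ⊃ ~encrypt_deed). Since O(issue_refund) holds, K gives O(~encrypt_deed).
Premise 8, O(~revoke_request ⊃ encrypt_deed), contraposes to O(~encrypt_deed ⊃ revoke_request); with O(~encrypt_deed) we get O(revoke_request).
From O(revoke_request) and premise 4, O(revoke_request ⊃ record_dataset), we obtain O(record_dataset).
Premises 1, 2, 3, 6, 9 do not contribute to this derivation.
Thus O(record_dataset), which is F(~record_dataset): ~record_dataset is forbidden.

Forbidden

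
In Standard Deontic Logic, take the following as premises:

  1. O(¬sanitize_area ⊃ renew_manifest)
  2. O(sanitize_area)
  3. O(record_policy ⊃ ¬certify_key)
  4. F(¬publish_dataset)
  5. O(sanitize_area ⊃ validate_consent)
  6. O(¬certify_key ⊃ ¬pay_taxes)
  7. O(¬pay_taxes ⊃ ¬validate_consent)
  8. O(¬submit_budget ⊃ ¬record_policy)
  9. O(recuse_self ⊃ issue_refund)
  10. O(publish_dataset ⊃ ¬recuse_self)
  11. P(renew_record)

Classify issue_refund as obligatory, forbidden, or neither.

Premise 9 is O(recuse_self ⊃ issue_refund), but O(recuse_self) is not derivable from the premises, so it does not yield O(issue_refund).
No premise or chain of K-axiom applications forces O(issue_refund), and none forces O(¬issue_refund). So issue_refund is neither obligatory nor forbidden under these norms.

Neither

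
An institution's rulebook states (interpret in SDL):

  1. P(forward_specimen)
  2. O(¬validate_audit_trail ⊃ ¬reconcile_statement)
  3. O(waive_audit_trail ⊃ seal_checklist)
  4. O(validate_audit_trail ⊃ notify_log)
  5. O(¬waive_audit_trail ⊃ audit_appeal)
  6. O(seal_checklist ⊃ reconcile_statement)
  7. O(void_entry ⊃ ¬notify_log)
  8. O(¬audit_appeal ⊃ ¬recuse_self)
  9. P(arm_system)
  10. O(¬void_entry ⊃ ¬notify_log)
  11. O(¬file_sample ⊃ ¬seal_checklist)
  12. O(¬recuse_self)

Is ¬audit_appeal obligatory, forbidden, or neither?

By case analysis on ¬void_entry: premise 10 gives O(¬void_entry ⊃ ¬notify_log) and premise 7 gives O(void_entry ⊃ ¬notify_log), so O(¬notify_log) either way.
The contrapositive of premise 4 (O(validate_audit_trail ⊃ notify_log)) is O(¬notify_log ⊃ ¬validate_audit_trail), and O(¬notify_log) is already established, so O(¬validate_audit_trail).
Premise 2 is O(¬validate_audit_trail ⊃ ¬reconcile_statement); since O(¬validate_audit_trail), deontic closure gives O(¬reconcile_statement).
Premise 6 is O(seal_checklist ⊃ reconcile_statement); contrapositively O(¬reconcile_statement ⊃ ¬seal_checklist). Since O(¬reconcile_statement) holds, K gives O(¬seal_checklist).
Premise 3 is O(waive_audit_trail ⊃ seal_checklist); contrapositively O(¬seal_checklist ⊃ ¬waive_audit_trail). Since O(¬seal_checklist) holds, K gives O(¬waive_audit_trail).
With premise 5, O(¬waive_audit_trail ⊃ audit_appeal), the K-axiom yields O(audit_appeal).
Premises 1, 8, 9, 11, 12 do not contribute to this derivation.
Thus O(audit_appeal), which is F(¬audit_appeal): ¬audit_appeal is forbidden.

Forbidden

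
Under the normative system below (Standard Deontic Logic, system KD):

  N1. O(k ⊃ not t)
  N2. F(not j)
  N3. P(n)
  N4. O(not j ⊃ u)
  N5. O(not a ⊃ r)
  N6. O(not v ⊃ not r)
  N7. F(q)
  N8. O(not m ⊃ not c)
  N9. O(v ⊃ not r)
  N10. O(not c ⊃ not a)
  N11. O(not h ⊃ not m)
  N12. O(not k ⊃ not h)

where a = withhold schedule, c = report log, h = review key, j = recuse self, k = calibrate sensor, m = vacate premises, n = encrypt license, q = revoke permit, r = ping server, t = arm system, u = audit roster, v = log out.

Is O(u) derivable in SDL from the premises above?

Premise 4 is O(not j ⊃ u), but O(not j) is not derivable from the premises, so it does not yield O(u).
No other premise forces O(u). An ideal world satisfying every premise can still have u false, so O(u) is not derivable.

No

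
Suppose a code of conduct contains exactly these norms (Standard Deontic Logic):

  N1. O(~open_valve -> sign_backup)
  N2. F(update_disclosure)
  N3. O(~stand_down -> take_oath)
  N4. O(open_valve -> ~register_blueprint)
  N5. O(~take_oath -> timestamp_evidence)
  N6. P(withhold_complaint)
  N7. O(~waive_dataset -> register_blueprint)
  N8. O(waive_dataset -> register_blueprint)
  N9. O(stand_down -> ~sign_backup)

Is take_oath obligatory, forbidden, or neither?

By case analysis on waive_dataset: premise 8 gives O(waive_dataset -> register_blueprint) and premise 7 gives O(~waive_dataset -> register_blueprint), so O(register_blueprint) either way.
Premise 4 is O(open_valve -> ~register_blueprint); contrapositively O(register_blueprint -> ~open_valve). Since O(register_blueprint) holds, K gives O(~open_valve).
Premise 1 is O(~open_valve -> sign_backup); since O(~open_valve), deontic closure gives O(sign_backup).
Premise 9, O(stand_down -> ~sign_backup), contraposes to O(sign_backup -> ~stand_down); with O(sign_backup) we get O(~stand_down).
Applying K to premise 3 (O(~stand_down -> take_oath)) and O(~stand_down) yields O(take_oath).
Premises 2, 5, 6 do not contribute to this derivation.
Hence take_oath is obligatory.

Obligatory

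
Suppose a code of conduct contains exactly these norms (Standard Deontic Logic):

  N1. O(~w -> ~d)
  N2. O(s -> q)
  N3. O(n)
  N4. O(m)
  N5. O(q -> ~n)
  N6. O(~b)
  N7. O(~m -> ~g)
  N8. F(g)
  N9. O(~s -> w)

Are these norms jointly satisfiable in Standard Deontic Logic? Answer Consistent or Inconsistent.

Premise 7 is O(~m -> ~g); even if O(~g) held, inferring O(~m) would be affirming the consequent — invalid.
So O(~m) is not derivable, and the apparent clash with O(m) does not arise.
A world satisfying every obligation exists (e.g. b=false, d=false, g=false, m=true, n=true, q=false, s=false, w=true); no atom is both obligatory and forbidden, so the set is consistent.

Consistent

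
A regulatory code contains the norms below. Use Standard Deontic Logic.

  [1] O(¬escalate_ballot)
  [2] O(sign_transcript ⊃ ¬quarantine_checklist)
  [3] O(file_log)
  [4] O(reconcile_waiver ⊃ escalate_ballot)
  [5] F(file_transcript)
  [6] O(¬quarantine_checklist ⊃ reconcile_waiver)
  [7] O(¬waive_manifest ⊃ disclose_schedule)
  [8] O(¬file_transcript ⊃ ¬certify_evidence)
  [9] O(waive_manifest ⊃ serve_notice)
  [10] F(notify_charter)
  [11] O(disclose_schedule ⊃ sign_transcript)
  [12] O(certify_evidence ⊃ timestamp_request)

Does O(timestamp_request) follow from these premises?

Premise 12 is O(certify_evidence ⊃ timestamp_request), but O(certify_evidence) is not derivable from the premises, so it does not yield O(timestamp_request).
No other premise forces O(timestamp_request). An ideal world satisfying every premise can still have timestamp_request false, so O(timestamp_request) is not derivable.

No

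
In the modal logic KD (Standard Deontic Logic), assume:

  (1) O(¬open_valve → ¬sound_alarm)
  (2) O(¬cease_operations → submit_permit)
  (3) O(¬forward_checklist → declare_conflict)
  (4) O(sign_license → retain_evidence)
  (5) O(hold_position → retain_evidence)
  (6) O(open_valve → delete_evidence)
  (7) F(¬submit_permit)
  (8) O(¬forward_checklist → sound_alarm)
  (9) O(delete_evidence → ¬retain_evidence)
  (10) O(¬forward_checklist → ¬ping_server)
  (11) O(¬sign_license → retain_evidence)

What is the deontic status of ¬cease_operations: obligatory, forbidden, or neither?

Neither

Premise 2 is O(¬cease_operations → submit_permit); even if O(submit_permit) held, inferring O(¬cease_operations) would be affirming the consequent — invalid.
No premise or chain of K-axiom applications forces O(¬cease_operations), and none forces O(cease_operations). So ¬cease_operations is neither obligatory nor forbidden under these norms.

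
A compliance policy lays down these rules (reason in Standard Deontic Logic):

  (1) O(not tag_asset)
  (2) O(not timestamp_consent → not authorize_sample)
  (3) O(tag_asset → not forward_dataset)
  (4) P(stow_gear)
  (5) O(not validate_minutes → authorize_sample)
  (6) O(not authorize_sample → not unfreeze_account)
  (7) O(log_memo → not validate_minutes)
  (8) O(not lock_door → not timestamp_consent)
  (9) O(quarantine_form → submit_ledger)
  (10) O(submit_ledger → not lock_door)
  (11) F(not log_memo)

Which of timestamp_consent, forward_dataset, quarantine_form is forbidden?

Premise 11 is F(not log_memo), i.e. O(log_memo).
With premise 7, O(log_memo → not validate_minutes), the K-axiom yields O(not validate_minutes).
Applying K to premise 5 (O(not validate_minutes → authorize_sample)) and O(not validate_minutes) yields O(authorize_sample).
Premise 2 is O(not timestamp_consent → not authorize_sample); contrapositively O(authorize_sample → timestamp_consent). Since O(authorize_sample) holds, K gives O(timestamp_consent).
Premise 8 is O(not lock_door → not timestamp_consent); contrapositively O(timestamp_consent → lock_door). Since O(timestamp_consent) holds, K gives O(lock_door).
The contrapositive of premise 10 (O(submit_ledger → not lock_door)) is O(lock_door → not submit_ledger), and O(lock_door) is already established, so O(not submit_ledger).
The contrapositive of premise 9 (O(quarantine_form → submit_ledger)) is O(not submit_ledger → not quarantine_form), and O(not submit_ledger) is already established, so O(not quarantine_form).
So O(not quarantine_form) holds, i.e. quarantine_form is forbidden. None of the other listed options is forbidden under the premises.

quarantine_form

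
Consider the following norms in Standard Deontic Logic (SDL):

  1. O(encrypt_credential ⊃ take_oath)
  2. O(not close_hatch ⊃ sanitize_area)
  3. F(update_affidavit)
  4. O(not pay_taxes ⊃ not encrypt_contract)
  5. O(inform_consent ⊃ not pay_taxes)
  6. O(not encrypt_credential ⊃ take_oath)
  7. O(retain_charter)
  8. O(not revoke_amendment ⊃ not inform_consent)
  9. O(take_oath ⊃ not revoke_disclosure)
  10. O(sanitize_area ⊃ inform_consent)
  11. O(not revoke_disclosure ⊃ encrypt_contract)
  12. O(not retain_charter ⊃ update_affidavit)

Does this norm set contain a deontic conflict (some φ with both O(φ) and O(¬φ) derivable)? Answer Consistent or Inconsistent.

Premise 12 is O(not retain_charter ⊃ update_affidavit), but O(not retain_charter) is not derivable from the premises, so it does not yield O(update_affidavit).
So O(update_affidavit) is not derivable, and the apparent clash with O(not update_affidavit) does not arise.
A world satisfying every obligation exists (e.g. close_hatch=true, encrypt_contract=true, encrypt_credential=false, inform_consent=false, pay_taxes=true, retain_charter=true, revoke_amendment=false, revoke_disclosure=false, sanitize_area=false, take_oath=true, update_affidavit=false); no atom is both obligatory and forbidden, so the set is consistent.

Consistent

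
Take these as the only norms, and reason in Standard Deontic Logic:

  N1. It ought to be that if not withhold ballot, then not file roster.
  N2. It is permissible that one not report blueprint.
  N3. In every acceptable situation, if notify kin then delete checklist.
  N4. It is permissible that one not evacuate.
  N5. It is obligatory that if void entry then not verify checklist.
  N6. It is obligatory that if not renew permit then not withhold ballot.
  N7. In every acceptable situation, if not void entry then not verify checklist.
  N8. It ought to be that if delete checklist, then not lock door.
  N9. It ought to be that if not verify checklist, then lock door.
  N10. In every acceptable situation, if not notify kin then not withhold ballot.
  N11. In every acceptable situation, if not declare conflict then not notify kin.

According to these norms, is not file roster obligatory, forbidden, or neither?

Premises 5 and 7 cover both cases: O(void_entry → ¬verify_checklist) and O(¬void_entry → ¬verify_checklist). Since void_entry ∨ ¬void_entry is a tautology, O(¬verify_checklist) follows.
With premise 9, O(¬verify_checklist → lock_door), the K-axiom yields O(lock_door).
Premise 8 is O(delete_checklist → ¬lock_door); contrapositively O(lock_door → ¬delete_checklist). Since O(lock_door) holds, K gives O(¬delete_checklist).
Premise 3 is O(notify_kin → delete_checklist); contrapositively O(¬delete_checklist → ¬notify_kin). Since O(¬delete_checklist) holds, K gives O(¬notify_kin).
From O(¬notify_kin) and premise 10, O(¬notify_kin → ¬withhold_ballot), we obtain O(¬withhold_ballot).
Premise 1 is O(¬withhold_ballot → ¬file_roster); since O(¬withhold_ballot), deontic closure gives O(¬file_roster).
Premises 2, 4, 6, 11 do not contribute to this derivation.
Hence ¬file_roster is obligatory.

Obligatory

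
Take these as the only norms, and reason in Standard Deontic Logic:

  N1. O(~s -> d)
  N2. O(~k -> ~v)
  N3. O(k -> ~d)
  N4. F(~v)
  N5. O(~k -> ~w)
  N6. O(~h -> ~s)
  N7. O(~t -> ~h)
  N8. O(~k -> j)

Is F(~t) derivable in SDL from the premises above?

Yes

F(~v) at premise 4 means O(v).
Premise 2, O(~k -> ~v), contraposes to O(v -> k); with O(v) we get O(k).
Premise 3 is O(k -> ~d); since O(k), deontic closure gives O(~d).
The contrapositive of premise 1 (O(~s -> d)) is O(~d -> s), and O(~d) is already established, so O(s).
Premise 6, O(~h -> ~s), contraposes to O(s -> h); with O(s) we get O(h).
The contrapositive of premise 7 (O(~t -> ~h)) is O(h -> t), and O(h) is already established, so O(t).
Premises 5, 8 do not contribute to this derivation.
So O(t) holds, i.e. F(~t). The claim follows.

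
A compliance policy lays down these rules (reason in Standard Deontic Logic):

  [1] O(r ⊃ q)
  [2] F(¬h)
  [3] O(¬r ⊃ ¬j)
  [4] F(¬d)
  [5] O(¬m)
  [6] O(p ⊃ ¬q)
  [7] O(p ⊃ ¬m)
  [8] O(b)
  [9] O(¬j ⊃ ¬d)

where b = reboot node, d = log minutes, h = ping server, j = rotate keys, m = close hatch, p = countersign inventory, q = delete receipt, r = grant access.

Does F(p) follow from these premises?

Yes

Premise 4 is F(¬d), i.e. O(d).
The contrapositive of premise 9 (O(¬j ⊃ ¬d)) is O(d ⊃ j), and O(d) is already established, so O(j).
The contrapositive of premise 3 (O(¬r ⊃ ¬j)) is O(j ⊃ r), and O(j) is already established, so O(r).
Premise 1 is O(r ⊃ q); since O(r), deontic closure gives O(q).
Premise 6, O(p ⊃ ¬q), contraposes to O(q ⊃ ¬p); with O(q) we get O(¬p).
Premises 2, 5, 7, 8 do not contribute to this derivation.
So O(¬p) holds, i.e. F(p). The claim follows.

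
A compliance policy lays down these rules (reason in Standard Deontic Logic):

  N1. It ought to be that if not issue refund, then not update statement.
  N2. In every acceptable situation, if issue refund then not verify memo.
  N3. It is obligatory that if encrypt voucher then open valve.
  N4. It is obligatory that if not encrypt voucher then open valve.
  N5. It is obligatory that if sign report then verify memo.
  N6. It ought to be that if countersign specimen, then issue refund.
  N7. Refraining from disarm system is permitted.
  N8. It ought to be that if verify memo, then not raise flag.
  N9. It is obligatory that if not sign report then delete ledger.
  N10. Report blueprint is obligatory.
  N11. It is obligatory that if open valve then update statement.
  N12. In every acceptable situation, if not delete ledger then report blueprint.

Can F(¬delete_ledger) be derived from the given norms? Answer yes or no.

Yes

By case analysis on encrypt_voucher: premise 3 gives O(encrypt_voucher → open_valve) and premise 4 gives O(¬encrypt_voucher → open_valve), so O(open_valve) either way.
With premise 11, O(open_valve → update_statement), the K-axiom yields O(update_statement).
The contrapositive of premise 1 (O(¬issue_refund → ¬update_statement)) is O(update_statement → issue_refund), and O(update_statement) is already established, so O(issue_refund).
Premise 2 is O(issue_refund → ¬verify_memo); since O(issue_refund), deontic closure gives O(¬verify_memo).
Premise 5, O(sign_report → verify_memo), contraposes to O(¬verify_memo → ¬sign_report); with O(¬verify_memo) we get O(¬sign_report).
Applying K to premise 9 (O(¬sign_report → delete_ledger)) and O(¬sign_report) yields O(delete_ledger).
Premises 6, 7, 8, 10, 12 do not contribute to this derivation.
So O(delete_ledger) holds, i.e. F(¬delete_ledger). The claim follows.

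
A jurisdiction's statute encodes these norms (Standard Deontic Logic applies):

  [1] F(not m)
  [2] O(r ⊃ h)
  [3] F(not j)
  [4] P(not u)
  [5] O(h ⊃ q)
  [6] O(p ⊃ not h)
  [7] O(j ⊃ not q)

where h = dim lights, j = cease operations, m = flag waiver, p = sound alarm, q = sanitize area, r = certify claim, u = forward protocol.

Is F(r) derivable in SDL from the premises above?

Yes

Premise 3 is F(not j), i.e. O(j).
From O(j) and premise 7, O(j ⊃ not q), we obtain O(not q).
The contrapositive of premise 5 (O(h ⊃ q)) is O(not q ⊃ not h), and O(not q) is already established, so O(not h).
Premise 2, O(r ⊃ h), contraposes to O(not h ⊃ not r); with O(not h) we get O(not r).
Premises 1, 4, 6 do not contribute to this derivation.
So O(not r) holds, i.e. F(r). The claim follows.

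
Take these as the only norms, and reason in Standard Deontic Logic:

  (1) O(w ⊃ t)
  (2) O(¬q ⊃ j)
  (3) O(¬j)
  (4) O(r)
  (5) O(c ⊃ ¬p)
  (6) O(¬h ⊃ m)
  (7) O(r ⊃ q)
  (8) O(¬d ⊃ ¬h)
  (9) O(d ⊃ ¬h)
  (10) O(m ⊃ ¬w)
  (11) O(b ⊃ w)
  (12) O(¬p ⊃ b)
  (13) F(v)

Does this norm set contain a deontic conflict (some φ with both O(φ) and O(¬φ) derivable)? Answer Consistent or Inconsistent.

Consistent

Premise 2 is O(¬q ⊃ j), but O(¬q) is not derivable from the premises, so it does not yield O(j).
So O(j) is not derivable, and the apparent clash with O(¬j) does not arise.
A world satisfying every obligation exists (e.g. b=false, c=false, d=false, h=false, j=false, m=true, p=true, q=true, r=true, t=false, v=false, w=false); no atom is both obligatory and forbidden, so the set is consistent.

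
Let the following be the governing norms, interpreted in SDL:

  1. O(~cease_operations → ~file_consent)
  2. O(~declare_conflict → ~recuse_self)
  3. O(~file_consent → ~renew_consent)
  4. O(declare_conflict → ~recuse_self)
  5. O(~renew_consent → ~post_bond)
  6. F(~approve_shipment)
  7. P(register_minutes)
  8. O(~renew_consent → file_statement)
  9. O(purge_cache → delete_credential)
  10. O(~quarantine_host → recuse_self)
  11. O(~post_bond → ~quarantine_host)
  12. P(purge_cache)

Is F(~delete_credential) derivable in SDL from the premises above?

No

Premise 9 is O(purge_cache → delete_credential), but O(purge_cache) is not derivable from the premises (the permission P(purge_cache) asserts only ~O(~purge_cache), not O(purge_cache)), so it does not yield O(delete_credential).
No other premise forces O(delete_credential). An ideal world satisfying every premise can still have ~delete_credential true, so F(~delete_credential) is not derivable.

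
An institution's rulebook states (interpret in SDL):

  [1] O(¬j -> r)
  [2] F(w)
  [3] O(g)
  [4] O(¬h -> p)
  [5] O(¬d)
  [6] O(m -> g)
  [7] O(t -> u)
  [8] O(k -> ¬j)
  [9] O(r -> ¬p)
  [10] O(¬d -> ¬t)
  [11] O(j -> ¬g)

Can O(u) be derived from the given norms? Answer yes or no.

Premise 7 is O(t -> u), but O(t) is not derivable from the premises, so it does not yield O(u).
No other premise forces O(u). An ideal world satisfying every premise can still have u false, so O(u) is not derivable.

No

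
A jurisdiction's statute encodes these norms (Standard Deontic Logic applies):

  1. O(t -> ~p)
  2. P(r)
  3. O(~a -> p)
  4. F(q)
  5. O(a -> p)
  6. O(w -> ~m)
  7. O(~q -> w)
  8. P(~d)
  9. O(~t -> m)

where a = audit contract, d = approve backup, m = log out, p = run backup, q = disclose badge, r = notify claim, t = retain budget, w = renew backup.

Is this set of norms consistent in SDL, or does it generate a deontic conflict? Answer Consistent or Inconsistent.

By case analysis on ~a: premise 3 gives O(~a -> p) and premise 5 gives O(a -> p), so O(p) either way.
Premise 1, O(t -> ~p), contraposes to O(p -> ~t); with O(p) we get O(~t).
Premise 9 is O(~t -> m); since O(~t), deontic closure gives O(m).
Premise 6 is O(w -> ~m); contrapositively O(m -> ~w). Since O(m) holds, K gives O(~w).
The contrapositive of premise 7 (O(~q -> w)) is O(~w -> q), and O(~w) is already established, so O(q).
However, F(q) at premise 4 amounts to O(~q).
We now have both O(q) and O(~q) — q is simultaneously obligatory and forbidden, violating the D-axiom.

Inconsistent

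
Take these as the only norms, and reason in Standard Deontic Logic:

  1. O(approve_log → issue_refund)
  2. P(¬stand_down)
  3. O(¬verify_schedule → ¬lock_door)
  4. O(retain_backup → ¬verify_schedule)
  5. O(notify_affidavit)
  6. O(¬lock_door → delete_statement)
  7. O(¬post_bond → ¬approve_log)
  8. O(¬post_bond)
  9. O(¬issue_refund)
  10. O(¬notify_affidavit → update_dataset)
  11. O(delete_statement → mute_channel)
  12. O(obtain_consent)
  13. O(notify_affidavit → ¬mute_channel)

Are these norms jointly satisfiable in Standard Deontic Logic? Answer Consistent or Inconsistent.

Consistent

Premise 1 is O(approve_log → issue_refund), but O(approve_log) is not derivable from the premises, so it does not yield O(issue_refund).
So O(issue_refund) is not derivable, and the apparent clash with O(¬issue_refund) does not arise.
A world satisfying every obligation exists (e.g. approve_log=false, delete_statement=false, issue_refund=false, lock_door=true, mute_channel=false, notify_affidavit=true, obtain_consent=true, post_bond=false, retain_backup=false, stand_down=false, update_dataset=false, verify_schedule=true); no atom is both obligatory and forbidden, so the set is consistent.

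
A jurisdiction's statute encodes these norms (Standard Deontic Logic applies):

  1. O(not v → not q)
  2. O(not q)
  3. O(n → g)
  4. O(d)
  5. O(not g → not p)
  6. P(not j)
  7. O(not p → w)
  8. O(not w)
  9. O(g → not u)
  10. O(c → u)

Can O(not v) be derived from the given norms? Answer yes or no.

No

Premise 1 is O(not v → not q); even if O(not q) held, inferring O(not v) would be affirming the consequent — invalid.
No other premise forces O(not v). An ideal world satisfying every premise can still have not v false, so O(not v) is not derivable.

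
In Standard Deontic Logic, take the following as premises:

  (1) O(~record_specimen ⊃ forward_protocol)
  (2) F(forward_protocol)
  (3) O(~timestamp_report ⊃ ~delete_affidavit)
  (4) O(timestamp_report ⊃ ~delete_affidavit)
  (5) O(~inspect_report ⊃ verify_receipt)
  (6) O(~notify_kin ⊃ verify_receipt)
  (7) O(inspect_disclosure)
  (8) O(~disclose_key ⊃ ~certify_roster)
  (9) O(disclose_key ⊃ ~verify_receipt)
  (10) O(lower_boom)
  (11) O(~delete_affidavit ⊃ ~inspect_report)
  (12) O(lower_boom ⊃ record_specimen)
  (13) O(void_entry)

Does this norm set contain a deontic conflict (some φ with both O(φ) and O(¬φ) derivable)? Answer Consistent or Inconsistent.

Consistent

Premise 1 is O(~record_specimen ⊃ forward_protocol), but O(~record_specimen) is not derivable from the premises, so it does not yield O(forward_protocol).
So O(forward_protocol) is not derivable, and the apparent clash with O(~forward_protocol) does not arise.
A world satisfying every obligation exists (e.g. certify_roster=false, delete_affidavit=false, disclose_key=false, forward_protocol=false, inspect_disclosure=true, inspect_report=false, lower_boom=true, notify_kin=false, record_specimen=true, timestamp_report=false, verify_receipt=true, void_entry=true); no atom is both obligatory and forbidden, so the set is consistent.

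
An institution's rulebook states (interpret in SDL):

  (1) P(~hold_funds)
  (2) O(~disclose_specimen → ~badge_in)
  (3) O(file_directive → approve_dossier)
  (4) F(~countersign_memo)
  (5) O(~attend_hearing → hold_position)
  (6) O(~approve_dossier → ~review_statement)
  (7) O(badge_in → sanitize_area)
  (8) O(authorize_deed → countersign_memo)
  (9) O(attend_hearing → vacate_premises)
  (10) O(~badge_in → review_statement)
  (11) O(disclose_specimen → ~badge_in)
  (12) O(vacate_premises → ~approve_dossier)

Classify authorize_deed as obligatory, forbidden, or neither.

Premise 8 is O(authorize_deed → countersign_memo); even if O(countersign_memo) held, inferring O(authorize_deed) would be affirming the consequent — invalid.
No premise or chain of K-axiom applications forces O(authorize_deed), and none forces O(~authorize_deed). So authorize_deed is neither obligatory nor forbidden under these norms.

Neither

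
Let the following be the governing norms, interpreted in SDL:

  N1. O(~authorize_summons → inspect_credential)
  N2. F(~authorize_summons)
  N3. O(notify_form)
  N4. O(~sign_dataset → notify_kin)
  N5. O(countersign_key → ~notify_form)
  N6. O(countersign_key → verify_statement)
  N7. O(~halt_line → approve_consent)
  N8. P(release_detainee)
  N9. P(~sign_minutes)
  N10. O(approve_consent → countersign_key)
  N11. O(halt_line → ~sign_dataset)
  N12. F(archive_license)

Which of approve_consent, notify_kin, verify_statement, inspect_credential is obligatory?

From premise 3 we have O(notify_form).
Premise 5 is O(countersign_key → ~notify_form); contrapositively O(notify_form → ~countersign_key). Since O(notify_form) holds, K gives O(~countersign_key).
Premise 10, O(approve_consent → countersign_key), contraposes to O(~countersign_key → ~approve_consent); with O(~countersign_key) we get O(~approve_consent).
The contrapositive of premise 7 (O(~halt_line → approve_consent)) is O(~approve_consent → halt_line), and O(~approve_consent) is already established, so O(halt_line).
From O(halt_line) and premise 11, O(halt_line → ~sign_dataset), we obtain O(~sign_dataset).
Premise 4 is O(~sign_dataset → notify_kin); since O(~sign_dataset), deontic closure gives O(notify_kin).
So O(notify_kin) holds — notify_kin is obligatory. None of the other listed options is made obligatory by any chain of premises.

notify_kin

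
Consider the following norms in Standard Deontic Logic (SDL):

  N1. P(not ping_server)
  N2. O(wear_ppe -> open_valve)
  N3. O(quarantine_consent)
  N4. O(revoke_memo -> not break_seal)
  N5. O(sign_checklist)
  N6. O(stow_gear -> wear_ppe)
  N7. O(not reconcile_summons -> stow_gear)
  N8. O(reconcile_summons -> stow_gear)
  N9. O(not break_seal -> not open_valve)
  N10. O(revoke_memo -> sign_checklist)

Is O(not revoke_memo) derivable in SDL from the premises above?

Yes

Premises 7 and 8 cover both cases: O(not reconcile_summons -> stow_gear) and O(reconcile_summons -> stow_gear). Since not reconcile_summons ∨ reconcile_summons is a tautology, O(stow_gear) follows.
Premise 6 is O(stow_gear -> wear_ppe); since O(stow_gear), deontic closure gives O(wear_ppe).
With premise 2, O(wear_ppe -> open_valve), the K-axiom yields O(open_valve).
The contrapositive of premise 9 (O(not break_seal -> not open_valve)) is O(open_valve -> break_seal), and O(open_valve) is already established, so O(break_seal).
Premise 4, O(revoke_memo -> not break_seal), contraposes to O(break_seal -> not revoke_memo); with O(break_seal) we get O(not revoke_memo).
Premises 1, 3, 5, 10 do not contribute to this derivation.
So O(not revoke_memo) follows.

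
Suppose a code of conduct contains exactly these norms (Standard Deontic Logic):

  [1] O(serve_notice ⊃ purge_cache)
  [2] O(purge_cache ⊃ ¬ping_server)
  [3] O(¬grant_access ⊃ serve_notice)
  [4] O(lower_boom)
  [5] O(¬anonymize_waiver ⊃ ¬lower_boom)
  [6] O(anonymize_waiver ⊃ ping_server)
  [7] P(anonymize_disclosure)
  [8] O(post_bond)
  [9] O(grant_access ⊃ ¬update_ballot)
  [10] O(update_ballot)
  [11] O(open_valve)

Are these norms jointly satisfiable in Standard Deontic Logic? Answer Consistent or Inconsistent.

Inconsistent

Premise 4 states O(lower_boom) outright.
The contrapositive of premise 5 (O(¬anonymize_waiver ⊃ ¬lower_boom)) is O(lower_boom ⊃ anonymize_waiver), and O(lower_boom) is already established, so O(anonymize_waiver).
Premise 6 is O(anonymize_waiver ⊃ ping_server); since O(anonymize_waiver), deontic closure gives O(ping_server).
Premise 2 is O(purge_cache ⊃ ¬ping_server); contrapositively O(ping_server ⊃ ¬purge_cache). Since O(ping_server) holds, K gives O(¬purge_cache).
The contrapositive of premise 1 (O(serve_notice ⊃ purge_cache)) is O(¬purge_cache ⊃ ¬serve_notice), and O(¬purge_cache) is already established, so O(¬serve_notice).
The contrapositive of premise 3 (O(¬grant_access ⊃ serve_notice)) is O(¬serve_notice ⊃ grant_access), and O(¬serve_notice) is already established, so O(grant_access).
Applying K to premise 9 (O(grant_access ⊃ ¬update_ballot)) and O(grant_access) yields O(¬update_ballot).
However, premise 10 gives O(update_ballot).
We now have both O(¬update_ballot) and O(update_ballot) — update_ballot is simultaneously obligatory and forbidden, violating the D-axiom.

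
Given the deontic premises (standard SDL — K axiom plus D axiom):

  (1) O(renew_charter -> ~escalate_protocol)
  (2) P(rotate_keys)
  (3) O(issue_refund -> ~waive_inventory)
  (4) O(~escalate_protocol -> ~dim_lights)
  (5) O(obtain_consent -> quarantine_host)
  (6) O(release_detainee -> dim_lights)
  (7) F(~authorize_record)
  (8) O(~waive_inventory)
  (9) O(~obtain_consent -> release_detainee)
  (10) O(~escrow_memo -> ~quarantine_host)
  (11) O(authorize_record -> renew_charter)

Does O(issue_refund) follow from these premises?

Premise 3 is O(issue_refund -> ~waive_inventory); even if O(~waive_inventory) held, inferring O(issue_refund) would be affirming the consequent — invalid.
No other premise forces O(issue_refund). An ideal world satisfying every premise can still have issue_refund false, so O(issue_refund) is not derivable.

No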